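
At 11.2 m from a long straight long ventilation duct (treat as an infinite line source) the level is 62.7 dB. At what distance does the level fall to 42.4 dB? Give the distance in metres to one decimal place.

1200.1 m

Line-source spreading drops the level by 10·log₁₀(r₂/r₁); inverting, r₂/r₁ = 10^(ΔL/10).
r₂ = 11.2·10^((62.7−42.4)/10) = 11.2·10^(20.3/10) = 1200.10 m.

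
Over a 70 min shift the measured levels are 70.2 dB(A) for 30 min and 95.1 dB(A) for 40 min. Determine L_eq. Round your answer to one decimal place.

Weight each interval's intensity by its duration and average over T = 70 min:
Σ tᵢ·10^(Lᵢ/10) = 30·10^(70.2/10) + 40·10^(95.1/10) = 1.298e+11.
L_eq = 10·log₁₀(1.298e+11/70) = 92.68 dB(A).

92.7 dB(A)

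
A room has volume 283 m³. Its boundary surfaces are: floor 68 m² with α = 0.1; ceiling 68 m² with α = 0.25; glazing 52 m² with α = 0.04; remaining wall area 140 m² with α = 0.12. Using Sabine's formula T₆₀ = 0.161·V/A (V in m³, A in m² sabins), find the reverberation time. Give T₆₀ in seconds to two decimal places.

1.07 s

Total absorption A = 68·0.1 + 68·0.25 + 52·0.04 + 140·0.12 = 42.68 m² sabins.
T₆₀ = 0.161·V/A = 0.161·283/42.68 = 1.068 s.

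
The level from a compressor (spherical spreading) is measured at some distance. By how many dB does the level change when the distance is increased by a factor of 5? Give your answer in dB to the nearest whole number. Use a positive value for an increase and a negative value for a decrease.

Point-source spreading: ΔL = −20·log₁₀(r₂/r₁).
ΔL = −20·log₁₀(5) = -13.98 dB.

-14 dB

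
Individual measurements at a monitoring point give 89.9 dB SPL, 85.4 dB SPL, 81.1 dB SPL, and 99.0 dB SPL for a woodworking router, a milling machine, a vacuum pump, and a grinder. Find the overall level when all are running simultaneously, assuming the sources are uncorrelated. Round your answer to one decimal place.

99.7 dB SPL

For uncorrelated sources the intensities add, so convert each level to linear form, sum, and take 10·log₁₀ of the total.
Σ 10^(L/10) = 10^(89.9/10) + 10^(85.4/10) + 10^(81.1/10) + 10^(99.0/10) = 9.396e+09.
L_total = 10·log₁₀(9.396e+09) = 99.73 dB SPL.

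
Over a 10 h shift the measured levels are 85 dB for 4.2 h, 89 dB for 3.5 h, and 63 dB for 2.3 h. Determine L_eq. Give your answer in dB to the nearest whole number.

86 dB

Weight each interval's intensity by its duration and average over T = 10 h:
Σ tᵢ·10^(Lᵢ/10) = 4.2·10^(85/10) + 3.5·10^(89/10) + 2.3·10^(63/10) = 4.113e+09.
L_eq = 10·log₁₀(4.113e+09/10) = 86.14 dB.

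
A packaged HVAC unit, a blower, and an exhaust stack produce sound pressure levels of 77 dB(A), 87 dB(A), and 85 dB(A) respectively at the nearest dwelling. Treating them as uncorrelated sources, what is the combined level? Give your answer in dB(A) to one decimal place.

For uncorrelated sources the intensities add, so convert each level to linear form, sum, and take 10·log₁₀ of the total.
Σ 10^(L/10) = 10^(77/10) + 10^(87/10) + 10^(85/10) = 8.675e+08.
L_total = 10·log₁₀(8.675e+08) = 89.38 dB(A).

89.4 dB(A)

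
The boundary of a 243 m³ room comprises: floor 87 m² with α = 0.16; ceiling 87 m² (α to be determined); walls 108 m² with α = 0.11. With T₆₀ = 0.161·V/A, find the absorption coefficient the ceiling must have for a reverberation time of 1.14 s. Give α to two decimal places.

0.10

A = 0.161·V/T₆₀ = 0.161·243/1.14 = 34.32 m² sabins.
Absorption from the other surfaces = 87·0.16 + 108·0.11 = 25.80 m², so the ceiling must supply 8.52 m² over 87 m².
α = 8.52/87 = 0.098.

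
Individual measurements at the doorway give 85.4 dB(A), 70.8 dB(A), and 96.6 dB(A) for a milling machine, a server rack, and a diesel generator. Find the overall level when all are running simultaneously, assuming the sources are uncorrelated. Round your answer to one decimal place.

Incoherent sources combine by intensity addition: L_total = 10·log₁₀(Σ 10^(L_i/10)).
Σ 10^(L/10) = 10^(85.4/10) + 10^(70.8/10) + 10^(96.6/10) = 4.930e+09.
L_total = 10·log₁₀(4.930e+09) = 96.93 dB(A).

96.9 dB(A)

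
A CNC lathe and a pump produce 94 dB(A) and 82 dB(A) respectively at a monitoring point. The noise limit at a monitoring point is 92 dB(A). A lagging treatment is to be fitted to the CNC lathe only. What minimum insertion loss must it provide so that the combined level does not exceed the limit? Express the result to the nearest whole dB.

Fixed contribution from the other source: Σ 10^(L/10) = 10^(82/10) = 1.585e+08 (82.00 dB(A)).
To meet 92 dB(A) overall, the treated CNC lathe may contribute at most 10^(92/10) − 1.585e+08 = 1.426e+09, i.e. 91.54 dB(A).
Required insertion loss = 94 − 91.54 = 2.46 dB.

2 dB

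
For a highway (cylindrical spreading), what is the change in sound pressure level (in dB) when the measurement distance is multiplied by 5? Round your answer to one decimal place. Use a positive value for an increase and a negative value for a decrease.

-7.0 dB

Line-source spreading: ΔL = −10·log₁₀(r₂/r₁).
ΔL = −10·log₁₀(5) = -6.99 dB.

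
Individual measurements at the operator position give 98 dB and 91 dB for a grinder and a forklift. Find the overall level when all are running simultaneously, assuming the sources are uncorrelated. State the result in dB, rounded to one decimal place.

Incoherent sources combine by intensity addition: L_total = 10·log₁₀(Σ 10^(L_i/10)).
Σ 10^(L/10) = 10^(98/10) + 10^(91/10) = 7.568e+09.
L_total = 10·log₁₀(7.568e+09) = 98.79 dB.

98.8 dB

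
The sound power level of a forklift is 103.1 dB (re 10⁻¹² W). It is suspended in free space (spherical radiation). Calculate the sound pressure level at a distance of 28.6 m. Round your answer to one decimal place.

63.0 dB

The power spreads over a sphere of area 4π·r², so L_p = L_w − 10·log₁₀(4π·r²).
4π·r² = 1.028e+04 m², 10·log₁₀ of that is 40.119 dB.
L_p = 103.1 − 40.119 = 62.98 dB.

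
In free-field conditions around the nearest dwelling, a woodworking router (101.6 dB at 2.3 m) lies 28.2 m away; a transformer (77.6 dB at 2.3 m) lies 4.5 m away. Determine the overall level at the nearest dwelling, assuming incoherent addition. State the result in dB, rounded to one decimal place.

Propagate each source to the receiver with L = L_ref − 20·log₁₀(r/r_ref), then add intensities.
woodworking router: 101.6 − 20·log₁₀(28.2/2.3) = 101.6 − 21.77 = 79.83 dB.
transformer: 77.6 − 20·log₁₀(4.5/2.3) = 77.6 − 5.83 = 71.77 dB.
Σ 10^(L/10) = 1.112e+08 → L_total = 10·log₁₀(1.112e+08) = 80.46 dB.

80.5 dB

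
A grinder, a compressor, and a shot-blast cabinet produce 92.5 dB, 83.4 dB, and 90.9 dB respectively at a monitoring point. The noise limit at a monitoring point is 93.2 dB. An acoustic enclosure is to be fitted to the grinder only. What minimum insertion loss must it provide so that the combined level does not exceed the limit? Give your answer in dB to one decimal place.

4.4 dB

The untreated sources together contribute 10^(83.4/10) + 10^(90.9/10) = 1.449e+09, i.e. 91.61 dB.
To meet 93.2 dB overall, the treated grinder may contribute at most 10^(93.2/10) − 1.449e+09 = 6.403e+08, i.e. 88.06 dB.
Required insertion loss = 92.5 − 88.06 = 4.44 dB.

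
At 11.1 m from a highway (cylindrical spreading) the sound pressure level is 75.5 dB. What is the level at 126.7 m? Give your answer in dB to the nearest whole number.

65 dB

Cylindrical spreading from a line source gives a 10·log₁₀(r₂/r₁) drop.
L₂ = 75.5 − 10·log₁₀(126.7/11.1) = 75.5 − 10.575 = 64.93 dB.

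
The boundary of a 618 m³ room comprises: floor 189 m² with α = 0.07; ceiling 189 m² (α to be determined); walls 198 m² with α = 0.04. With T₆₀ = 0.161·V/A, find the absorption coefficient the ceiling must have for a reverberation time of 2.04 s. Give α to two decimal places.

0.15

Required total absorption A = 0.161·618/2.04 = 48.77 m².
Absorption from the other surfaces = 189·0.07 + 198·0.04 = 21.15 m², so the ceiling must supply 27.62 m² over 189 m².
α = 27.62/189 = 0.146.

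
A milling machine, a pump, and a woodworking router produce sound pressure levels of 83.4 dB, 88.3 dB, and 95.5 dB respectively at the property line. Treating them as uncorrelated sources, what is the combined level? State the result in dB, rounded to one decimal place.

For uncorrelated sources the intensities add, so convert each level to linear form, sum, and take 10·log₁₀ of the total.
Σ 10^(L/10) = 10^(83.4/10) + 10^(88.3/10) + 10^(95.5/10) = 4.443e+09.
L_total = 10·log₁₀(4.443e+09) = 96.48 dB.

96.5 dB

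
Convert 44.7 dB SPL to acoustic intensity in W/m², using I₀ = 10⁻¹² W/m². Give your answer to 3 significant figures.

I = I₀·10^(L/10) = 10⁻¹² × 10^(44.7/10) = 10^(-7.530).

2.95e-08 W/m²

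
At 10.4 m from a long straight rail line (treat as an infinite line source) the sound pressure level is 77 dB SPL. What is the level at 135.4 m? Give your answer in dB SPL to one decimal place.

65.9 dB SPL

Cylindrical spreading from a line source gives a 10·log₁₀(r₂/r₁) drop.
L₂ = 77 − 10·log₁₀(135.4/10.4) = 77 − 11.146 = 65.85 dB SPL.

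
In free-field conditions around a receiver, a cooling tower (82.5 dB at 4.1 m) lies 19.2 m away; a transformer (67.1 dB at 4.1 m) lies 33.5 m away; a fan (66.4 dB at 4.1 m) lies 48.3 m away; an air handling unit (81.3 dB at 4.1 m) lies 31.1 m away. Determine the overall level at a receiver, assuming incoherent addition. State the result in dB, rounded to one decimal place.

Propagate each source to the receiver with L = L_ref − 20·log₁₀(r/r_ref), then add intensities.
cooling tower: 82.5 − 20·log₁₀(19.2/4.1) = 82.5 − 13.41 = 69.09 dB.
transformer: 67.1 − 20·log₁₀(33.5/4.1) = 67.1 − 18.25 = 48.85 dB.
fan: 66.4 − 20·log₁₀(48.3/4.1) = 66.4 − 21.42 = 44.98 dB.
air handling unit: 81.3 − 20·log₁₀(31.1/4.1) = 81.3 − 17.60 = 63.70 dB.
Σ 10^(L/10) = 1.056e+07 → L_total = 10·log₁₀(1.056e+07) = 70.24 dB.

70.2 dB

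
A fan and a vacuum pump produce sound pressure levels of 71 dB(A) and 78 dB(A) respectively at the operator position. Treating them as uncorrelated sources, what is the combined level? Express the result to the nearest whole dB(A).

79 dB(A)

For uncorrelated sources the intensities add, so convert each level to linear form, sum, and take 10·log₁₀ of the total.
Σ 10^(L/10) = 10^(71/10) + 10^(78/10) = 7.568e+07.
L_total = 10·log₁₀(7.568e+07) = 78.79 dB(A).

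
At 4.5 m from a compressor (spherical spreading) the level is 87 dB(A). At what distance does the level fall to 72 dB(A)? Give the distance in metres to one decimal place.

The 15.0 dB drop corresponds to a distance ratio of 10^(15.0/20) for a point source.
r₂ = 4.5·10^((87−72)/20) = 4.5·10^(15.0/20) = 25.31 m.

25.3 m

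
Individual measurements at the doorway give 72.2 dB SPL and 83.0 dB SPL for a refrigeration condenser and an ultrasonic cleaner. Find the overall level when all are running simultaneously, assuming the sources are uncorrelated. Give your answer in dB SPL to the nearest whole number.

Incoherent sources combine by intensity addition: L_total = 10·log₁₀(Σ 10^(L_i/10)).
Σ 10^(L/10) = 10^(72.2/10) + 10^(83.0/10) = 2.161e+08.
L_total = 10·log₁₀(2.161e+08) = 83.35 dB SPL.

83 dB SPL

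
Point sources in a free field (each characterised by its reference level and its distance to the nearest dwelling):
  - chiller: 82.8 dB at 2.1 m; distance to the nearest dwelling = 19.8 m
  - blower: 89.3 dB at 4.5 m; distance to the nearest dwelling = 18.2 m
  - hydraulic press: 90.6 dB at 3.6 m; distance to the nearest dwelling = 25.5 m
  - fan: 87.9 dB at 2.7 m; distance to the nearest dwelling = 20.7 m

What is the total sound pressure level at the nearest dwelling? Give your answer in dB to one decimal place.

79.4 dB

First find each source's level at the receiver (point-source: −20·log₁₀(r/r_ref)), then combine on an intensity basis.
chiller: 82.8 − 20·log₁₀(19.8/2.1) = 82.8 − 19.49 = 63.31 dB.
blower: 89.3 − 20·log₁₀(18.2/4.5) = 89.3 − 12.14 = 77.16 dB.
hydraulic press: 90.6 − 20·log₁₀(25.5/3.6) = 90.6 − 17.00 = 73.60 dB.
fan: 87.9 − 20·log₁₀(20.7/2.7) = 87.9 − 17.69 = 70.21 dB.
Σ 10^(L/10) = 8.755e+07 → L_total = 10·log₁₀(8.755e+07) = 79.42 dB.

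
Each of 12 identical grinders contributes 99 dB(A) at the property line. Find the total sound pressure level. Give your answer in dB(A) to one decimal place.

109.8 dB(A)

L_total = L₁ + 10·log₁₀ N for N identical incoherent sources.
L_total = 99 + 10·log₁₀(12) = 99 + 10.792 = 109.79 dB(A).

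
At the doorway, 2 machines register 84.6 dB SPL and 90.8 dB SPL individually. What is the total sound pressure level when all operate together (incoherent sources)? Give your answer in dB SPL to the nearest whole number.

For uncorrelated sources the intensities add, so convert each level to linear form, sum, and take 10·log₁₀ of the total.
Σ 10^(L/10) = 10^(84.6/10) + 10^(90.8/10) = 1.491e+09.
L_total = 10·log₁₀(1.491e+09) = 91.73 dB SPL.

92 dB SPL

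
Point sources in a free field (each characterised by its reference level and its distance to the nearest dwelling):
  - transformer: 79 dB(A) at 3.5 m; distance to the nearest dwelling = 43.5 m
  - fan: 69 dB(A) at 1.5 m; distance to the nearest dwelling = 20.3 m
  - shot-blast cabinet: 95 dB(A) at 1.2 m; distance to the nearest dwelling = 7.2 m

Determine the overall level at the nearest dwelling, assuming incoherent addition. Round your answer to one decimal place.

Propagate each source to the receiver with L = L_ref − 20·log₁₀(r/r_ref), then add intensities.
transformer: 79 − 20·log₁₀(43.5/3.5) = 79 − 21.89 = 57.11 dB(A).
fan: 69 − 20·log₁₀(20.3/1.5) = 69 − 22.63 = 46.37 dB(A).
shot-blast cabinet: 95 − 20·log₁₀(7.2/1.2) = 95 − 15.56 = 79.44 dB(A).
Σ 10^(L/10) = 8.840e+07 → L_total = 10·log₁₀(8.840e+07) = 79.46 dB(A).

79.5 dB(A)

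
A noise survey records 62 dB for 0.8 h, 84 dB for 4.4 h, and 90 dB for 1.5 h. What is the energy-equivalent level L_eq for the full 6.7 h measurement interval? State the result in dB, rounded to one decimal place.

The energy average is taken in the linear domain: L_eq = 10·log₁₀[(Σ tᵢ·10^(Lᵢ/10))/T], T = 6.7 h.
Σ tᵢ·10^(Lᵢ/10) = 0.8·10^(62/10) + 4.4·10^(84/10) + 1.5·10^(90/10) = 2.606e+09.
L_eq = 10·log₁₀(2.606e+09/6.7) = 85.90 dB.

85.9 dB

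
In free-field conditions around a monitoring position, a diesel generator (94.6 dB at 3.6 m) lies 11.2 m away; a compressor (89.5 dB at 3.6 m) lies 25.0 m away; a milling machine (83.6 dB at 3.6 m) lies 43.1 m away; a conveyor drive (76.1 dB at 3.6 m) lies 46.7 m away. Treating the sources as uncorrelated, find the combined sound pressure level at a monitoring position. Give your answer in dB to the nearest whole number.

First find each source's level at the receiver (point-source: −20·log₁₀(r/r_ref)), then combine on an intensity basis.
diesel generator: 94.6 − 20·log₁₀(11.2/3.6) = 94.6 − 9.86 = 84.74 dB.
compressor: 89.5 − 20·log₁₀(25.0/3.6) = 89.5 − 16.83 = 72.67 dB.
milling machine: 83.6 − 20·log₁₀(43.1/3.6) = 83.6 − 21.56 = 62.04 dB.
conveyor drive: 76.1 − 20·log₁₀(46.7/3.6) = 76.1 − 22.26 = 53.84 dB.
Σ 10^(L/10) = 3.183e+08 → L_total = 10·log₁₀(3.183e+08) = 85.03 dB.

85 dB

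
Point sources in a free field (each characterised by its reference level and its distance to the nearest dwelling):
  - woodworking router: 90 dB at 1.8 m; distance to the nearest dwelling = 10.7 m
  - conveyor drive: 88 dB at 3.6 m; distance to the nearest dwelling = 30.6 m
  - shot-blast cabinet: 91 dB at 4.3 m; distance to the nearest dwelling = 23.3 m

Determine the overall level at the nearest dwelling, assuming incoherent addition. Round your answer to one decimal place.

First find each source's level at the receiver (point-source: −20·log₁₀(r/r_ref)), then combine on an intensity basis.
woodworking router: 90 − 20·log₁₀(10.7/1.8) = 90 − 15.48 = 74.52 dB.
conveyor drive: 88 − 20·log₁₀(30.6/3.6) = 88 − 18.59 = 69.41 dB.
shot-blast cabinet: 91 − 20·log₁₀(23.3/4.3) = 91 − 14.68 = 76.32 dB.
Σ 10^(L/10) = 7.991e+07 → L_total = 10·log₁₀(7.991e+07) = 79.03 dB.

79.0 dB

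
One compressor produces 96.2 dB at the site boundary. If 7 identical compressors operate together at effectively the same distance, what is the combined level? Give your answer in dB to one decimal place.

104.7 dB

L_total = L₁ + 10·log₁₀ N for N identical incoherent sources.
L_total = 96.2 + 10·log₁₀(7) = 96.2 + 8.451 = 104.65 dB.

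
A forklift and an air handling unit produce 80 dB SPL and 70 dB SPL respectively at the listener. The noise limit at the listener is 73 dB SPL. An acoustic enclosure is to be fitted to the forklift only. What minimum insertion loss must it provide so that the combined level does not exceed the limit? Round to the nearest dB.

Fixed contribution from the other source: Σ 10^(L/10) = 10^(70/10) = 1.000e+07 (70.00 dB SPL).
To meet 73 dB SPL overall, the treated forklift may contribute at most 10^(73/10) − 1.000e+07 = 9.953e+06, i.e. 69.98 dB SPL.
So the forklift must be reduced from 80 to 69.98 dB SPL: IL = 10.02 dB.

10 dB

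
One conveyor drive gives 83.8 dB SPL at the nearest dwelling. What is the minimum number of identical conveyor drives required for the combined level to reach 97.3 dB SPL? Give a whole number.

N identical sources give L₁ + 10·log₁₀ N, so require 10·log₁₀ N ≥ 97.3 − 83.8 = 13.5 dB.
N ≥ 10^(13.5/10) = 22.387, so N = 23.

23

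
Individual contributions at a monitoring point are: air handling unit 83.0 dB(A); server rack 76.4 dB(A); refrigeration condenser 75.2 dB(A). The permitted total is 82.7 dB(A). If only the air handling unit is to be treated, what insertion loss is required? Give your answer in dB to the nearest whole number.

Everything except the air handling unit sums to 10^(76.4/10) + 10^(75.2/10) = 7.676e+07 in linear terms, 78.85 dB(A).
To meet 82.7 dB(A) overall, the treated air handling unit may contribute at most 10^(82.7/10) − 7.676e+07 = 1.094e+08, i.e. 80.39 dB(A).
Required insertion loss = 83.0 − 80.39 = 2.61 dB.

3 dB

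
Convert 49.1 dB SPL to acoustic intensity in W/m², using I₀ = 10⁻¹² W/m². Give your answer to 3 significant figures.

L = 10·log₁₀(I/I₀) ⇒ I = I₀·10^(L/10) = 10⁻¹² × 10^4.91.

8.13e-08 W/m²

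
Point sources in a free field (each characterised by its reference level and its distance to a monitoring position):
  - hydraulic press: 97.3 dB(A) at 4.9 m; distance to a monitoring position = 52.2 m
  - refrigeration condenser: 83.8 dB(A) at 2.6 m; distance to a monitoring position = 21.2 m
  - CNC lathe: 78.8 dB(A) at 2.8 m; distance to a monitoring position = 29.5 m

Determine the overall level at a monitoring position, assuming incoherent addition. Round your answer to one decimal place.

77.1 dB(A)

Propagate each source to the receiver with L = L_ref − 20·log₁₀(r/r_ref), then add intensities.
hydraulic press: 97.3 − 20·log₁₀(52.2/4.9) = 97.3 − 20.55 = 76.75 dB(A).
refrigeration condenser: 83.8 − 20·log₁₀(21.2/2.6) = 83.8 − 18.23 = 65.57 dB(A).
CNC lathe: 78.8 − 20·log₁₀(29.5/2.8) = 78.8 − 20.45 = 58.35 dB(A).
Σ 10^(L/10) = 5.161e+07 → L_total = 10·log₁₀(5.161e+07) = 77.13 dB(A).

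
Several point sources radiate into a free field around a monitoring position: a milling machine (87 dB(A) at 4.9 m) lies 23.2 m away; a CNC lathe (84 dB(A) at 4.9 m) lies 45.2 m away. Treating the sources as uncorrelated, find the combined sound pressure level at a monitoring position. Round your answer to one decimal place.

74.0 dB(A)

Propagate each source to the receiver with L = L_ref − 20·log₁₀(r/r_ref), then add intensities.
milling machine: 87 − 20·log₁₀(23.2/4.9) = 87 − 13.51 = 73.49 dB(A).
CNC lathe: 84 − 20·log₁₀(45.2/4.9) = 84 − 19.30 = 64.70 dB(A).
Σ 10^(L/10) = 2.531e+07 → L_total = 10·log₁₀(2.531e+07) = 74.03 dB(A).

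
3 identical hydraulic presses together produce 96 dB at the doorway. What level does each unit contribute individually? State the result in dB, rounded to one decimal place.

Dividing the total intensity by 3 lowers the level by 10·log₁₀ 3 = 4.771 dB: L₁ = 96 − 4.771.

91.2 dB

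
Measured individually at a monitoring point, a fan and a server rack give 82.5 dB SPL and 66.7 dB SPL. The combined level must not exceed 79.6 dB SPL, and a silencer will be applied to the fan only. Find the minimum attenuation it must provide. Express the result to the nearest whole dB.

The untreated sources together contribute 10^(66.7/10) = 4.677e+06, i.e. 66.70 dB SPL.
The limit corresponds to 10^(79.6/10) = 9.120e+07; subtracting the fixed part leaves 8.652e+07 for the fan, i.e. 79.37 dB SPL.
Required insertion loss = 82.5 − 79.37 = 3.13 dB.

3 dB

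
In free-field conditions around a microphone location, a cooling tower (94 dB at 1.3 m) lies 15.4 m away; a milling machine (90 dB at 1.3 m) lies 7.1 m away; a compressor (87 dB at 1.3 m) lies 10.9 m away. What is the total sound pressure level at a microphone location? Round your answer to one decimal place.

77.7 dB

Apply inverse-square spreading to bring every level to the receiver, then sum 10^(L/10).
cooling tower: 94 − 20·log₁₀(15.4/1.3) = 94 − 21.47 = 72.53 dB.
milling machine: 90 − 20·log₁₀(7.1/1.3) = 90 − 14.75 = 75.25 dB.
compressor: 87 − 20·log₁₀(10.9/1.3) = 87 − 18.47 = 68.53 dB.
Σ 10^(L/10) = 5.855e+07 → L_total = 10·log₁₀(5.855e+07) = 77.68 dB.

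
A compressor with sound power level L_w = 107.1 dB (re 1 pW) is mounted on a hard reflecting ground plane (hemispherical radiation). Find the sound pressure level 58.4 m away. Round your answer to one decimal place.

63.8 dB

L_p = L_w − 10·log₁₀(2π·r²) with r = 58.4 m.
2π·r² = 2.143e+04 m², 10·log₁₀ of that is 43.310 dB.
L_p = 107.1 − 43.310 = 63.79 dB.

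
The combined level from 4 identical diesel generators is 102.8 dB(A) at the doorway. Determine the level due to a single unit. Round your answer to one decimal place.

For N identical incoherent sources L_total = L₁ + 10·log₁₀ N, so L₁ = 102.8 − 10·log₁₀(4) = 102.8 − 6.021.

96.8 dB(A)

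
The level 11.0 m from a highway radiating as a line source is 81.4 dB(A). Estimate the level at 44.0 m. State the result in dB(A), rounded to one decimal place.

75.4 dB(A)

Cylindrical spreading from a line source gives a 10·log₁₀(r₂/r₁) drop.
L₂ = 81.4 − 10·log₁₀(44.0/11.0) = 81.4 − 6.021 = 75.38 dB(A).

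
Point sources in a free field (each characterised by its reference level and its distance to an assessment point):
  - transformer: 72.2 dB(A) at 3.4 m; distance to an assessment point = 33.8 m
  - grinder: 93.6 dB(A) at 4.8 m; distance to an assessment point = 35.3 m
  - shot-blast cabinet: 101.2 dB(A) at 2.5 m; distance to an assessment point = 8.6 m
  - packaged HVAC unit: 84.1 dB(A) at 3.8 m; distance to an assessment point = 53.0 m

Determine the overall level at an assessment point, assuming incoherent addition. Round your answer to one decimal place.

90.6 dB(A)

Apply inverse-square spreading to bring every level to the receiver, then sum 10^(L/10).
transformer: 72.2 − 20·log₁₀(33.8/3.4) = 72.2 − 19.95 = 52.25 dB(A).
grinder: 93.6 − 20·log₁₀(35.3/4.8) = 93.6 − 17.33 = 76.27 dB(A).
shot-blast cabinet: 101.2 − 20·log₁₀(8.6/2.5) = 101.2 − 10.73 = 90.47 dB(A).
packaged HVAC unit: 84.1 − 20·log₁₀(53.0/3.8) = 84.1 − 22.89 = 61.21 dB(A).
Σ 10^(L/10) = 1.158e+09 → L_total = 10·log₁₀(1.158e+09) = 90.64 dB(A).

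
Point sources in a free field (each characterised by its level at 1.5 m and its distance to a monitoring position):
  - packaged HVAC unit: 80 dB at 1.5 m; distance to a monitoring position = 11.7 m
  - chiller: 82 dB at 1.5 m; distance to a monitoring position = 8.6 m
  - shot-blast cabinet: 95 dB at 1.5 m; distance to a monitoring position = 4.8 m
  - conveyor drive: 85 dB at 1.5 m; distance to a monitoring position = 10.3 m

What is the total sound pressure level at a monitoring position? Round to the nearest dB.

85 dB

Propagate each source to the receiver with L = L_ref − 20·log₁₀(r/r_ref), then add intensities.
packaged HVAC unit: 80 − 20·log₁₀(11.7/1.5) = 80 − 17.84 = 62.16 dB.
chiller: 82 − 20·log₁₀(8.6/1.5) = 82 − 15.17 = 66.83 dB.
shot-blast cabinet: 95 − 20·log₁₀(4.8/1.5) = 95 − 10.10 = 84.90 dB.
conveyor drive: 85 − 20·log₁₀(10.3/1.5) = 85 − 16.73 = 68.27 dB.
Σ 10^(L/10) = 3.220e+08 → L_total = 10·log₁₀(3.220e+08) = 85.08 dB.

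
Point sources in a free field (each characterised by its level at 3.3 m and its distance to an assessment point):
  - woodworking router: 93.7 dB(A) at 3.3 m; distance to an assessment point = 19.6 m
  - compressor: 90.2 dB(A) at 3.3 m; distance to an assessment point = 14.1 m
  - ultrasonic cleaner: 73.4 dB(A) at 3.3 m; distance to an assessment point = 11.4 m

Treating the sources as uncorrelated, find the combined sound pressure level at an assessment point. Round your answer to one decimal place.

81.0 dB(A)

Apply inverse-square spreading to bring every level to the receiver, then sum 10^(L/10).
woodworking router: 93.7 − 20·log₁₀(19.6/3.3) = 93.7 − 15.47 = 78.23 dB(A).
compressor: 90.2 − 20·log₁₀(14.1/3.3) = 90.2 − 12.61 = 77.59 dB(A).
ultrasonic cleaner: 73.4 − 20·log₁₀(11.4/3.3) = 73.4 − 10.77 = 62.63 dB(A).
Σ 10^(L/10) = 1.256e+08 → L_total = 10·log₁₀(1.256e+08) = 80.99 dB(A).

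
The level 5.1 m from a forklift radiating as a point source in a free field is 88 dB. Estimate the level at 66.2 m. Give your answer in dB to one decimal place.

65.7 dB

Point-source attenuation: ΔL = 20·log₁₀(r₂/r₁) = 20·log₁₀(66.2/5.1) = 22.266 dB.
L₂ = 88 − 20·log₁₀(66.2/5.1) = 88 − 22.266 = 65.73 dB.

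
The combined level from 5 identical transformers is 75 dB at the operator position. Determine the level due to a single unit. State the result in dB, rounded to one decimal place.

For N identical incoherent sources L_total = L₁ + 10·log₁₀ N, so L₁ = 75 − 10·log₁₀(5) = 75 − 6.990.

68.0 dB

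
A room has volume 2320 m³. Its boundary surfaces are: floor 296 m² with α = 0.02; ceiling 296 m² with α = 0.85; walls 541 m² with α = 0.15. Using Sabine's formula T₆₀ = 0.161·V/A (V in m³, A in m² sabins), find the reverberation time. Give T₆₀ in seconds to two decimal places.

Summing Sᵢαᵢ: 296·0.02 + 296·0.85 + 541·0.15 = 338.67 m².
T₆₀ = 0.161 × 2320 / 338.67 = 1.103 s.

1.10 s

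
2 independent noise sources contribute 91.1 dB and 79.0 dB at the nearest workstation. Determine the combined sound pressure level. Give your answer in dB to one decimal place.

For uncorrelated sources the intensities add, so convert each level to linear form, sum, and take 10·log₁₀ of the total.
Σ 10^(L/10) = 10^(91.1/10) + 10^(79.0/10) = 1.368e+09.
L_total = 10·log₁₀(1.368e+09) = 91.36 dB.

91.4 dB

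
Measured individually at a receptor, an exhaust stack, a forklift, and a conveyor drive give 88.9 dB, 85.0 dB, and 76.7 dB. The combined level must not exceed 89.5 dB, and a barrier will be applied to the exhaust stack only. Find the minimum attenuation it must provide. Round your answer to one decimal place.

The untreated sources together contribute 10^(85.0/10) + 10^(76.7/10) = 3.630e+08, i.e. 85.60 dB.
The limit corresponds to 10^(89.5/10) = 8.913e+08; subtracting the fixed part leaves 5.282e+08 for the exhaust stack, i.e. 87.23 dB.
So the exhaust stack must be reduced from 88.9 to 87.23 dB: IL = 1.67 dB.

1.7 dB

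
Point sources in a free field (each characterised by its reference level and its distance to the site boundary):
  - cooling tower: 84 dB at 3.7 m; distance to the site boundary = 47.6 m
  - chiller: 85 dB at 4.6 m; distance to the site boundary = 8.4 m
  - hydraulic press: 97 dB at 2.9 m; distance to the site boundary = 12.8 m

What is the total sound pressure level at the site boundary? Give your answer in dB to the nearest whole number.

Apply inverse-square spreading to bring every level to the receiver, then sum 10^(L/10).
cooling tower: 84 − 20·log₁₀(47.6/3.7) = 84 − 22.19 = 61.81 dB.
chiller: 85 − 20·log₁₀(8.4/4.6) = 85 − 5.23 = 79.77 dB.
hydraulic press: 97 − 20·log₁₀(12.8/2.9) = 97 − 12.90 = 84.10 dB.
Σ 10^(L/10) = 3.536e+08 → L_total = 10·log₁₀(3.536e+08) = 85.49 dB.

85 dB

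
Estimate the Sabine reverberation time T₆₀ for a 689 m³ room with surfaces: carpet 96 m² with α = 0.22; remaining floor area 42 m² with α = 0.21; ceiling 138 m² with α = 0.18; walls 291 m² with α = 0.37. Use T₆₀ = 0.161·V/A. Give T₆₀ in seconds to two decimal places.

0.68 s

Summing Sᵢαᵢ: 96·0.22 + 42·0.21 + 138·0.18 + 291·0.37 = 162.45 m².
T₆₀ = 0.161 × 689 / 162.45 = 0.683 s.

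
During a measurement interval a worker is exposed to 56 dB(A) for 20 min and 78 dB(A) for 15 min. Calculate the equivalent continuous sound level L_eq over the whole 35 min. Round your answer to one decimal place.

74.4 dB(A)

L_eq = 10·log₁₀[(1/T)·Σ tᵢ·10^(Lᵢ/10)] with T = 35 min.
Σ tᵢ·10^(Lᵢ/10) = 20·10^(56/10) + 15·10^(78/10) = 9.544e+08.
L_eq = 10·log₁₀(9.544e+08/35) = 74.36 dB(A).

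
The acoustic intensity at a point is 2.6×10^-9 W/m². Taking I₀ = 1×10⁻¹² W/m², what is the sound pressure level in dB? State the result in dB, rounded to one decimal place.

L = 10·log₁₀(I/I₀) = 10·log₁₀(2.6×10^-9/10⁻¹²) = 10·log₁₀(2.6×10^3).
L = 10·(0.4150 + 3) = 34.15 dB.

34.1 dB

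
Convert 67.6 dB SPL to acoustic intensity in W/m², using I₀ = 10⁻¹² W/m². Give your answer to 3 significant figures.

5.75e-06 W/m²

I/I₀ = 10^(67.6/10) = 5.754e+06, so I = 5.754e+06 × 10⁻¹² W/m².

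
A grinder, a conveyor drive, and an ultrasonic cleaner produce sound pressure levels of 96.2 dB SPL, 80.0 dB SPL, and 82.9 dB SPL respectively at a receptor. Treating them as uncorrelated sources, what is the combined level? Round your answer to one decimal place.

Incoherent sources combine by intensity addition: L_total = 10·log₁₀(Σ 10^(L_i/10)).
Σ 10^(L/10) = 10^(96.2/10) + 10^(80.0/10) + 10^(82.9/10) = 4.464e+09.
L_total = 10·log₁₀(4.464e+09) = 96.50 dB SPL.

96.5 dB SPL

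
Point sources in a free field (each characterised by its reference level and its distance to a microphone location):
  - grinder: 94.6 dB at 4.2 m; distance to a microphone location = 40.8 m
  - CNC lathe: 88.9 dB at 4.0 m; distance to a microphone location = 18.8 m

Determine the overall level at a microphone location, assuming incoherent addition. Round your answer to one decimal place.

78.2 dB

First find each source's level at the receiver (point-source: −20·log₁₀(r/r_ref)), then combine on an intensity basis.
grinder: 94.6 − 20·log₁₀(40.8/4.2) = 94.6 − 19.75 = 74.85 dB.
CNC lathe: 88.9 − 20·log₁₀(18.8/4.0) = 88.9 − 13.44 = 75.46 dB.
Σ 10^(L/10) = 6.570e+07 → L_total = 10·log₁₀(6.570e+07) = 78.18 dB.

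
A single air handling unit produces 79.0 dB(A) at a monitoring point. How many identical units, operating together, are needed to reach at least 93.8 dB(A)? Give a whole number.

31

Need L₁ + 10·log₁₀ N ≥ 93.8, i.e. log₁₀ N ≥ 1.48.
N ≥ 10^(14.8/10) = 30.200, so N = 31.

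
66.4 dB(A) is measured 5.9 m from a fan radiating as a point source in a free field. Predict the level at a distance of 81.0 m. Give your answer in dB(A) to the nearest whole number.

44 dB(A)

For a point source, L₂ = L₁ − 20·log₁₀(r₂/r₁).
L₂ = 66.4 − 20·log₁₀(81.0/5.9) = 66.4 − 22.753 = 43.65 dB(A).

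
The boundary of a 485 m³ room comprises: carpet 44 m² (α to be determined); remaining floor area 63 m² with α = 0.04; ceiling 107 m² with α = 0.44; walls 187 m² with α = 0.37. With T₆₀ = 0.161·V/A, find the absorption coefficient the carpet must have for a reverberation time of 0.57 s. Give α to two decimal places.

From T₆₀ = 0.161·V/A, the target T₆₀ = 0.57 s needs A = 0.161·485/0.57 = 136.99 m².
Absorption from the other surfaces = 63·0.04 + 107·0.44 + 187·0.37 = 118.79 m², so the carpet must supply 18.20 m² over 44 m².
α = 18.20/44 = 0.414.

0.41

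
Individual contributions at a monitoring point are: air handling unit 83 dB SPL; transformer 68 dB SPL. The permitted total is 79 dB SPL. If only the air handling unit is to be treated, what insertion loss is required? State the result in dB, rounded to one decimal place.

Fixed contribution from the other source: Σ 10^(L/10) = 10^(68/10) = 6.310e+06 (68.00 dB SPL).
The limit corresponds to 10^(79/10) = 7.943e+07; subtracting the fixed part leaves 7.312e+07 for the air handling unit, i.e. 78.64 dB SPL.
Required insertion loss = 83 − 78.64 = 4.36 dB.

4.4 dB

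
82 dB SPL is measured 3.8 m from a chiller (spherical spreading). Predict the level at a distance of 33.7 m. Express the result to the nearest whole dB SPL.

63 dB SPL

For a point source, L₂ = L₁ − 20·log₁₀(r₂/r₁).
L₂ = 82 − 20·log₁₀(33.7/3.8) = 82 − 18.957 = 63.04 dB SPL.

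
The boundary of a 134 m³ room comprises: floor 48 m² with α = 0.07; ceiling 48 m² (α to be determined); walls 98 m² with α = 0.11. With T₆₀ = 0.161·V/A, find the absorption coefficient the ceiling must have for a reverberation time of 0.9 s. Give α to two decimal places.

A = 0.161·V/T₆₀ = 0.161·134/0.9 = 23.97 m² sabins.
Absorption from the other surfaces = 48·0.07 + 98·0.11 = 14.14 m², so the ceiling must supply 9.83 m² over 48 m².
α = 9.83/48 = 0.205.

0.20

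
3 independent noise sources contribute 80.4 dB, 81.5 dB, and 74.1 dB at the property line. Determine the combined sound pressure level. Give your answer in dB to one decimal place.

84.4 dB

For uncorrelated sources the intensities add, so convert each level to linear form, sum, and take 10·log₁₀ of the total.
Σ 10^(L/10) = 10^(80.4/10) + 10^(81.5/10) + 10^(74.1/10) = 2.766e+08.
L_total = 10·log₁₀(2.766e+08) = 84.42 dB.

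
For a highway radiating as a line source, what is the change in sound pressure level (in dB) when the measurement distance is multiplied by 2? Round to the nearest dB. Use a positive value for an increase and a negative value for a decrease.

A line source loses 3 dB per doubling of distance; generally ΔL = −10·log₁₀(r₂/r₁).
ΔL = −10·log₁₀(2) = -3.01 dB.

-3 dB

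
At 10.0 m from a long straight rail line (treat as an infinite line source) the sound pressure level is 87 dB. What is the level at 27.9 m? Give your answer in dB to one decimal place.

Line-source attenuation: ΔL = 10·log₁₀(r₂/r₁) = 10·log₁₀(27.9/10.0) = 4.456 dB.
L₂ = 87 − 10·log₁₀(27.9/10.0) = 87 − 4.456 = 82.54 dB.

82.5 dB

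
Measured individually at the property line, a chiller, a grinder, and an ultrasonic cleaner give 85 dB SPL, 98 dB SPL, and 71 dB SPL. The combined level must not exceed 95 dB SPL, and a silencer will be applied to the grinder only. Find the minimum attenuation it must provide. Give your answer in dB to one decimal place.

3.5 dB

Fixed contribution from the other sources: Σ 10^(L/10) = 10^(85/10) + 10^(71/10) = 3.288e+08 (85.17 dB SPL).
To meet 95 dB SPL overall, the treated grinder may contribute at most 10^(95/10) − 3.288e+08 = 2.833e+09, i.e. 94.52 dB SPL.
So the grinder must be reduced from 98 to 94.52 dB SPL: IL = 3.48 dB.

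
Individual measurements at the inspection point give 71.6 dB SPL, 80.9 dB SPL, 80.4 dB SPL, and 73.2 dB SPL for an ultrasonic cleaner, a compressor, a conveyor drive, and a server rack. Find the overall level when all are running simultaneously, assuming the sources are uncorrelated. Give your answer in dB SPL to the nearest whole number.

For uncorrelated sources the intensities add, so convert each level to linear form, sum, and take 10·log₁₀ of the total.
Σ 10^(L/10) = 10^(71.6/10) + 10^(80.9/10) + 10^(80.4/10) + 10^(73.2/10) = 2.680e+08.
L_total = 10·log₁₀(2.680e+08) = 84.28 dB SPL.

84 dB SPL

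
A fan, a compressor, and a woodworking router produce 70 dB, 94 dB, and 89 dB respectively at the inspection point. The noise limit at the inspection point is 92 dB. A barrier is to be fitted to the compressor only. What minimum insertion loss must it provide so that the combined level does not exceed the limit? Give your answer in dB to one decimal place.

5.1 dB

Everything except the compressor sums to 10^(70/10) + 10^(89/10) = 8.043e+08 in linear terms, 89.05 dB.
To meet 92 dB overall, the treated compressor may contribute at most 10^(92/10) − 8.043e+08 = 7.806e+08, i.e. 88.92 dB.
So the compressor must be reduced from 94 to 88.92 dB: IL = 5.08 dB.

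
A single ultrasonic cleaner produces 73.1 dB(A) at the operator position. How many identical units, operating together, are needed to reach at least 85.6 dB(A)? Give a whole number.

18

The shortfall is 85.6 − 73.1 = 12.5 dB, and N units add 10·log₁₀ N, so need 10·log₁₀ N ≥ 12.5.
N ≥ 10^(12.5/10) = 17.783, so N = 18.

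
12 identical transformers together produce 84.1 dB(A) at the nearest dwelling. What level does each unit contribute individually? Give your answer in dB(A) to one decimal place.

73.3 dB(A)

For N identical incoherent sources L_total = L₁ + 10·log₁₀ N, so L₁ = 84.1 − 10·log₁₀(12) = 84.1 − 10.792.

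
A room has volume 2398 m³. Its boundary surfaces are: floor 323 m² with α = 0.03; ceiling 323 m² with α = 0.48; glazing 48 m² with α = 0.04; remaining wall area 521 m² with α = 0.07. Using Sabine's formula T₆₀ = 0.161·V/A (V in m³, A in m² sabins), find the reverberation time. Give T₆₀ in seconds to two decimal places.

1.90 s

A = Σ Sᵢαᵢ = 323·0.03 + 323·0.48 + 48·0.04 + 521·0.07 = 203.12 m².
T₆₀ = 0.161 × 2398 / 203.12 = 1.901 s.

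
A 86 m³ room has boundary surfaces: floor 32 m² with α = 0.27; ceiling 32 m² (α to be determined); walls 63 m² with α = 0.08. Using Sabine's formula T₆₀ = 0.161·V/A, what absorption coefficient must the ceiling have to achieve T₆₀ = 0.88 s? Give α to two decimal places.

A = 0.161·V/T₆₀ = 0.161·86/0.88 = 15.73 m² sabins.
Absorption from the other surfaces = 32·0.27 + 63·0.08 = 13.68 m², so the ceiling must supply 2.05 m² over 32 m².
α = 2.05/32 = 0.064.

0.06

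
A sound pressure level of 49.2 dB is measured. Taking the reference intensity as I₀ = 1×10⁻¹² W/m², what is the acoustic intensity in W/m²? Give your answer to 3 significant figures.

L = 10·log₁₀(I/I₀) ⇒ I = I₀·10^(L/10) = 10⁻¹² × 10^4.92.

8.32e-08 W/m²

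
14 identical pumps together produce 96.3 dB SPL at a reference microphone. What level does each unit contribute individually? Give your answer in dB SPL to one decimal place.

84.8 dB SPL

Dividing the total intensity by 14 lowers the level by 10·log₁₀ 14 = 11.461 dB: L₁ = 96.3 − 11.461.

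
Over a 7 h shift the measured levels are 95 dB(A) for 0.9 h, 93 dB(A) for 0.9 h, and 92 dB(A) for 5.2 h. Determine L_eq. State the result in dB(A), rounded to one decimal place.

92.6 dB(A)

The energy average is taken in the linear domain: L_eq = 10·log₁₀[(Σ tᵢ·10^(Lᵢ/10))/T], T = 7 h.
Σ tᵢ·10^(Lᵢ/10) = 0.9·10^(95/10) + 0.9·10^(93/10) + 5.2·10^(92/10) = 1.288e+10.
L_eq = 10·log₁₀(1.288e+10/7) = 92.65 dB(A).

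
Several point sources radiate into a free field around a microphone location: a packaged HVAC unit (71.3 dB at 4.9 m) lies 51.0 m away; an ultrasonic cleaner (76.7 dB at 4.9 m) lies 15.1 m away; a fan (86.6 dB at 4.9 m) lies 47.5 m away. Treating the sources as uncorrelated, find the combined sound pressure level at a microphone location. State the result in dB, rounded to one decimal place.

70.0 dB

Apply inverse-square spreading to bring every level to the receiver, then sum 10^(L/10).
packaged HVAC unit: 71.3 − 20·log₁₀(51.0/4.9) = 71.3 − 20.35 = 50.95 dB.
ultrasonic cleaner: 76.7 − 20·log₁₀(15.1/4.9) = 76.7 − 9.78 = 66.92 dB.
fan: 86.6 − 20·log₁₀(47.5/4.9) = 86.6 − 19.73 = 66.87 dB.
Σ 10^(L/10) = 9.914e+06 → L_total = 10·log₁₀(9.914e+06) = 69.96 dB.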